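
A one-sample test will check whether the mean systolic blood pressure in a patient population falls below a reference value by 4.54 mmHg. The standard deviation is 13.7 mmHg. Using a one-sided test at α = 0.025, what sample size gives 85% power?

For a one-sample z-test, n = ((z_α + z_β)·σ/δ)².
z_α = 1.960 (one-sided α = 0.025); z_β = 1.036 (power 85% → β = 0.15).
n = (2.996 × 13.7 / 4.54)² = 81.74
Round up: n = 82.

82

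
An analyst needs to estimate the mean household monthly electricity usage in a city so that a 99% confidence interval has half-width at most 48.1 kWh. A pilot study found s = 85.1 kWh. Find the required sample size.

For a mean, the margin of error is E = z·σ/√n, so n = (zσ/E)².
At 99% confidence, z = 2.576.
n = (2.576 × 85.1 / 48.1)² = 20.77
Round up: n = 21.

21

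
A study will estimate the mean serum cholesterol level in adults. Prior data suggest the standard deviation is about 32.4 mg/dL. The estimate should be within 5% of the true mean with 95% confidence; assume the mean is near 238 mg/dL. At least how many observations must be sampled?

29

For a mean, the margin of error is E = z·σ/√n, so n = (zσ/E)².
At 95% confidence, z = 1.960.
E = 5% of 238 = 11.9 mg/dL.
n = (1.960 × 32.4 / 11.9)² = 28.48
Round up: n = 29.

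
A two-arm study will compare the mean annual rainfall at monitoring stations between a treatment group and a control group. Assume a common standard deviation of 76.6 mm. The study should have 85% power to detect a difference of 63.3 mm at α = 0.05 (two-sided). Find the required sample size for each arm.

27 per group

For two equal groups, n per group = 2·((z_{α/2} + z_β)·σ/δ)².
z_{α/2} = 1.960; z_β = 1.036 (power 85%).
n = 2 × (2.996 × 76.6 / 63.3)² = 2 × 13.14 = 26.28
Round up: n = 27 per group.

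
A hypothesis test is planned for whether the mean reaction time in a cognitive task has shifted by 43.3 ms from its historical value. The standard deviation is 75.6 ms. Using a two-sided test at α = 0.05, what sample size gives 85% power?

For a one-sample z-test, n = ((z_{α/2} + z_β)·σ/δ)².
z_{α/2} = 1.960 (two-sided α = 0.05); z_β = 1.036 (power 85% → β = 0.15).
n = (2.996 × 75.6 / 43.3)² = 27.36
Round up: n = 28.

28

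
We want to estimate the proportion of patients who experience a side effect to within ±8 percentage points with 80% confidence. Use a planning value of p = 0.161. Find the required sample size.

For a proportion with margin E = 0.08 at 80% confidence, z = 1.282.
n = p̂(1−p̂)(z/E)² = 0.161 × 0.839 × (1.282/0.08)² = 34.69
Round up: n = 35.

35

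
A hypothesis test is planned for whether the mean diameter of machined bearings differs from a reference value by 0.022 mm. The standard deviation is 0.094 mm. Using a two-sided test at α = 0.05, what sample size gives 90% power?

n = 192

For a one-sample z-test, n = ((z_{α/2} + z_β)·σ/δ)².
z_{α/2} = 1.960 (two-sided α = 0.05); z_β = 1.282 (power 90% → β = 0.1).
n = (3.242 × 0.094 / 0.022)² = 191.88
Round up: n = 192.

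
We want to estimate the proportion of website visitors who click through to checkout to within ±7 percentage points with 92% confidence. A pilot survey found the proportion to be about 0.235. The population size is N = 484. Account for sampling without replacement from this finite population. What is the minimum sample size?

For a proportion with margin E = 0.07 at 92% confidence, z = 1.751.
n = p̂(1−p̂)(z/E)² = 0.235 × 0.765 × (1.751/0.07)² = 112.49 — call this n₀.
Finite-population correction with N = 484: n = n₀ / (1 + (n₀−1)/N) = 112.49 / 1.23 = 91.46
Round up: n = 92.

92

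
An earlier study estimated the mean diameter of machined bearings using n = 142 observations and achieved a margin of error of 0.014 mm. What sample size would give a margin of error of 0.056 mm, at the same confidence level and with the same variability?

Margin of error scales as 1/√n, so n₂ = n₁·(E₁/E₂)².
n₂ = 142 × (0.014/0.056)² = 142 × 0.0625 = 8.88
Round up: n₂ = 9.

n = 9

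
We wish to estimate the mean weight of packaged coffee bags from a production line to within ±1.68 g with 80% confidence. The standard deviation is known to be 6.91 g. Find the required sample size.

28

For a mean, the margin of error is E = z·σ/√n, so n = (zσ/E)².
At 80% confidence, z = 1.282.
n = (1.282 × 6.91 / 1.68)² = 27.80
Round up: n = 28.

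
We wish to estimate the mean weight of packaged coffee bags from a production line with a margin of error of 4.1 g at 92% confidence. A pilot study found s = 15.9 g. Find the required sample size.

47

For a mean, the margin of error is E = z·σ/√n, so n = (zσ/E)².
At 92% confidence, z = 1.751.
n = (1.751 × 15.9 / 4.1)² = 46.11
Round up: n = 47.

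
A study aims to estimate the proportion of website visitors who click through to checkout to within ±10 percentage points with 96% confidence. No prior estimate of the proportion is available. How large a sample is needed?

For a proportion with margin E = 0.1 at 96% confidence, z = 2.054.
With no prior estimate, use p = 0.5, which maximizes p(1−p) at 0.25.
n = 0.25 × (z/E)² = 0.25 × (2.054/0.1)² = 105.47
Round up: n = 106.

n = 106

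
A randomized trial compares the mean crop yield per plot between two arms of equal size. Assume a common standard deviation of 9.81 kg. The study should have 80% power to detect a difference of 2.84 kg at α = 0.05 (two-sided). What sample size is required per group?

For two equal groups, n per group = 2·((z_{α/2} + z_β)·σ/δ)².
z_{α/2} = 1.960; z_β = 0.842 (power 80%).
n = 2 × (2.802 × 9.81 / 2.84)² = 2 × 93.68 = 187.36
Round up: n = 188 per group.

188 per group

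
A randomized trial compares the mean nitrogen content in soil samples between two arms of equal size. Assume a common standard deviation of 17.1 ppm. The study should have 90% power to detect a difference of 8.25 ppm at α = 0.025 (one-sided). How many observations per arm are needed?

91 per group

For two equal groups, n per group = 2·((z_α + z_β)·σ/δ)².
z_α = 1.960; z_β = 1.282 (power 90%).
n = 2 × (3.242 × 17.1 / 8.25)² = 2 × 45.16 = 90.32
Round up: n = 91 per group.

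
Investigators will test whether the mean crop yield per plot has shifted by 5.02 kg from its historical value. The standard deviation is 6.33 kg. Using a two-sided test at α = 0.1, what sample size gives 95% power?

n = 18

For a one-sample z-test, n = ((z_{α/2} + z_β)·σ/δ)².
z_{α/2} = 1.645 (two-sided α = 0.1); z_β = 1.645 (power 95% → β = 0.05).
n = (3.290 × 6.33 / 5.02)² = 17.21
Round up: n = 18.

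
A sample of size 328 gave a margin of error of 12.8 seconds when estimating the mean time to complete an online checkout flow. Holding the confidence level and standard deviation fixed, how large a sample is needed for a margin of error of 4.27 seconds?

Margin of error scales as 1/√n, so n₂ = n₁·(E₁/E₂)².
n₂ = 328 × (12.8/4.27)² = 328 × 8.986 = 2947.41
Round up: n₂ = 2948.

2948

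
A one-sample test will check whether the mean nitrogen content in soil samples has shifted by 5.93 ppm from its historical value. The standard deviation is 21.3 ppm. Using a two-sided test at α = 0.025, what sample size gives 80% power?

123

For a one-sample z-test, n = ((z_{α/2} + z_β)·σ/δ)².
z_{α/2} = 2.241 (two-sided α = 0.025); z_β = 0.842 (power 80% → β = 0.2).
n = (3.083 × 21.3 / 5.93)² = 122.63
Round up: n = 123.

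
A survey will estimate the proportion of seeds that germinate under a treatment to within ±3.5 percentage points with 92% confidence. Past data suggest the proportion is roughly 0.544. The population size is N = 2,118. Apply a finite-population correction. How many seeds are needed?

481

For a proportion with margin E = 0.035 at 92% confidence, z = 1.751.
n = p̂(1−p̂)(z/E)² = 0.544 × 0.456 × (1.751/0.035)² = 620.87 — call this n₀.
Finite-population correction with N = 2,118: n = n₀ / (1 + (n₀−1)/N) = 620.87 / 1.293 = 480.18
Round up: n = 481.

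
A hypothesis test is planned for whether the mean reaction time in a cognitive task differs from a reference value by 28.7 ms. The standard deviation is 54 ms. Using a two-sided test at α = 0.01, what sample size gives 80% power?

42

For a one-sample z-test, n = ((z_{α/2} + z_β)·σ/δ)².
z_{α/2} = 2.576 (two-sided α = 0.01); z_β = 0.842 (power 80% → β = 0.2).
n = (3.418 × 54 / 28.7)² = 41.36
Round up: n = 42.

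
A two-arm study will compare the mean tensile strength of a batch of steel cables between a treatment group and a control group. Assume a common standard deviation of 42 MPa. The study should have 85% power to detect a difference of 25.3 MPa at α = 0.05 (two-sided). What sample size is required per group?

For two equal groups, n per group = 2·((z_{α/2} + z_β)·σ/δ)².
z_{α/2} = 1.960; z_β = 1.036 (power 85%).
n = 2 × (2.996 × 42 / 25.3)² = 2 × 24.74 = 49.48
Round up: n = 50 per group.

50 per group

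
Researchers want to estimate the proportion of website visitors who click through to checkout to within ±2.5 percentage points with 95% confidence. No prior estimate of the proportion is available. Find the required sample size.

For a proportion with margin E = 0.025 at 95% confidence, z = 1.960.
With no prior estimate, use p = 0.5, which maximizes p(1−p) at 0.25.
n = 0.25 × (z/E)² = 0.25 × (1.960/0.025)² = 1536.64
Round up: n = 1537.

1537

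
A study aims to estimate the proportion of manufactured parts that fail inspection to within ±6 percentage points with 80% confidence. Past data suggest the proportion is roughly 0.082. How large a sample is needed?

For a proportion with margin E = 0.06 at 80% confidence, z = 1.282.
n = p̂(1−p̂)(z/E)² = 0.082 × 0.918 × (1.282/0.06)² = 34.37
Round up: n = 35.

n = 35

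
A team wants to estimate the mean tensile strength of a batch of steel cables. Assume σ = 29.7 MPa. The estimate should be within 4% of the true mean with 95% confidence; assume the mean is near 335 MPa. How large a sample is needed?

For a mean, the margin of error is E = z·σ/√n, so n = (zσ/E)².
At 95% confidence, z = 1.960.
E = 4% of 335 = 13.4 MPa.
n = (1.960 × 29.7 / 13.4)² = 18.87
Round up: n = 19.

n = 19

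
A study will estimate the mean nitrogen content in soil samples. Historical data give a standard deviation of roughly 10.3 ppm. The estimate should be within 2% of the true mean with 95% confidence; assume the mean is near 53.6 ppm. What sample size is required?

355

For a mean, the margin of error is E = z·σ/√n, so n = (zσ/E)².
At 95% confidence, z = 1.960.
E = 2% of 53.6 = 1.072 ppm.
n = (1.960 × 10.3 / 1.072)² = 354.65
Round up: n = 355.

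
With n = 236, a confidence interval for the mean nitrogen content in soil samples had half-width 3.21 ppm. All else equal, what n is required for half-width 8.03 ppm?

n = 38

Margin of error scales as 1/√n, so n₂ = n₁·(E₁/E₂)².
n₂ = 236 × (3.21/8.03)² = 236 × 0.1598 = 37.71
Round up: n₂ = 38.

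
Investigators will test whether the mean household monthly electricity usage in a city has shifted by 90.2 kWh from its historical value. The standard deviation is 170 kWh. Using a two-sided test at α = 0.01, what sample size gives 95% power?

For a one-sample z-test, n = ((z_{α/2} + z_β)·σ/δ)².
z_{α/2} = 2.576 (two-sided α = 0.01); z_β = 1.645 (power 95% → β = 0.05).
n = (4.221 × 170 / 90.2)² = 63.29
Round up: n = 64.

n = 64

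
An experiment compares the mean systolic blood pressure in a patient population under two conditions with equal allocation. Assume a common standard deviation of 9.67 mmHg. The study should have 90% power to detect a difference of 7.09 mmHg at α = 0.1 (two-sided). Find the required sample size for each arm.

For two equal groups, n per group = 2·((z_{α/2} + z_β)·σ/δ)².
z_{α/2} = 1.645; z_β = 1.282 (power 90%).
n = 2 × (2.927 × 9.67 / 7.09)² = 2 × 15.94 = 31.88
Round up: n = 32 per group.

32 per group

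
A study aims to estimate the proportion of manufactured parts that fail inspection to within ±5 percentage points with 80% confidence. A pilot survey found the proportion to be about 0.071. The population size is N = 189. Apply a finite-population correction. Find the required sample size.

For a proportion with margin E = 0.05 at 80% confidence, z = 1.282.
n = p̂(1−p̂)(z/E)² = 0.071 × 0.929 × (1.282/0.05)² = 43.36 — call this n₀.
Finite-population correction with N = 189: n = n₀ / (1 + (n₀−1)/N) = 43.36 / 1.224 = 35.42
Round up: n = 36.

36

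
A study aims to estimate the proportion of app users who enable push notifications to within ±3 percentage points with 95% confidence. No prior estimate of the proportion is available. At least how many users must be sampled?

1068

For a proportion with margin E = 0.03 at 95% confidence, z = 1.960.
With no prior estimate, use p = 0.5, which maximizes p(1−p) at 0.25.
n = 0.25 × (z/E)² = 0.25 × (1.960/0.03)² = 1067.11
Round up: n = 1068.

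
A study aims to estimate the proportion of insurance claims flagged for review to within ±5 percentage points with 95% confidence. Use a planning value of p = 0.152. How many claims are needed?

For a proportion with margin E = 0.05 at 95% confidence, z = 1.960.
n = p̂(1−p̂)(z/E)² = 0.152 × 0.848 × (1.960/0.05)² = 198.07
Round up: n = 199.

199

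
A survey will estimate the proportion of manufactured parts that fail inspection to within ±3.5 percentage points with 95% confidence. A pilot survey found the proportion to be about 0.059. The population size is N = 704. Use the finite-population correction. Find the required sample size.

For a proportion with margin E = 0.035 at 95% confidence, z = 1.960.
n = p̂(1−p̂)(z/E)² = 0.059 × 0.941 × (1.960/0.035)² = 174.11 — call this n₀.
Finite-population correction with N = 704: n = n₀ / (1 + (n₀−1)/N) = 174.11 / 1.246 = 139.74
Round up: n = 140.

140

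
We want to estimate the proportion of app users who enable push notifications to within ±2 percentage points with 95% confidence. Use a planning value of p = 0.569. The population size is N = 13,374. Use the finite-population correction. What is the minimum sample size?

For a proportion with margin E = 0.02 at 95% confidence, z = 1.960.
n = p̂(1−p̂)(z/E)² = 0.569 × 0.431 × (1.960/0.02)² = 2355.28 — call this n₀.
Finite-population correction with N = 13,374: n = n₀ / (1 + (n₀−1)/N) = 2355.28 / 1.176 = 2002.79
Round up: n = 2003.

2003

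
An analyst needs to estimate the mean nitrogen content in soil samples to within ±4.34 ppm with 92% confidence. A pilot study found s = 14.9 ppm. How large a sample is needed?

For a mean, the margin of error is E = z·σ/√n, so n = (zσ/E)².
At 92% confidence, z = 1.751.
n = (1.751 × 14.9 / 4.34)² = 36.14
Round up: n = 37.

37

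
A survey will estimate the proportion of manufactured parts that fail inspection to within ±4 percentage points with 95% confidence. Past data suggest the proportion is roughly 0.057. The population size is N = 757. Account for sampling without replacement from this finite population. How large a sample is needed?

n = 111

For a proportion with margin E = 0.04 at 95% confidence, z = 1.960.
n = p̂(1−p̂)(z/E)² = 0.057 × 0.943 × (1.960/0.04)² = 129.06 — call this n₀.
Finite-population correction with N = 757: n = n₀ / (1 + (n₀−1)/N) = 129.06 / 1.169 = 110.40
Round up: n = 111.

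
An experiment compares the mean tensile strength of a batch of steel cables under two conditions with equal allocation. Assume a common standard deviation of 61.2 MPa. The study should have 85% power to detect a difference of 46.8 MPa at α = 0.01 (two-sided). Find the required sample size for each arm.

45 per group

For two equal groups, n per group = 2·((z_{α/2} + z_β)·σ/δ)².
z_{α/2} = 2.576; z_β = 1.036 (power 85%).
n = 2 × (3.612 × 61.2 / 46.8)² = 2 × 22.31 = 44.62
Round up: n = 45 per group.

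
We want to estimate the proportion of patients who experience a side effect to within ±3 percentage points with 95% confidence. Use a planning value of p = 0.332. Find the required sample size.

947

For a proportion with margin E = 0.03 at 95% confidence, z = 1.960.
n = p̂(1−p̂)(z/E)² = 0.332 × 0.668 × (1.960/0.03)² = 946.64
Round up: n = 947.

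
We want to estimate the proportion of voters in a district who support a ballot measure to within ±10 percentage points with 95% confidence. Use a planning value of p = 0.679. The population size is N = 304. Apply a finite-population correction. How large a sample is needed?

For a proportion with margin E = 0.1 at 95% confidence, z = 1.960.
n = p̂(1−p̂)(z/E)² = 0.679 × 0.321 × (1.960/0.1)² = 83.73 — call this n₀.
Finite-population correction with N = 304: n = n₀ / (1 + (n₀−1)/N) = 83.73 / 1.272 = 65.83
Round up: n = 66.

n = 66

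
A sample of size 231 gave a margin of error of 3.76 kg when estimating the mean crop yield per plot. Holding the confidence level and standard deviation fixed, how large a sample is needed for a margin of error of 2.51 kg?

Margin of error scales as 1/√n, so n₂ = n₁·(E₁/E₂)².
n₂ = 231 × (3.76/2.51)² = 231 × 2.244 = 518.36
Round up: n₂ = 519.

519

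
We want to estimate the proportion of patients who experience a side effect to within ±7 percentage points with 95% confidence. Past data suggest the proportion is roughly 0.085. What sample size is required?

n = 61

For a proportion with margin E = 0.07 at 95% confidence, z = 1.960.
n = p̂(1−p̂)(z/E)² = 0.085 × 0.915 × (1.960/0.07)² = 60.98
Round up: n = 61.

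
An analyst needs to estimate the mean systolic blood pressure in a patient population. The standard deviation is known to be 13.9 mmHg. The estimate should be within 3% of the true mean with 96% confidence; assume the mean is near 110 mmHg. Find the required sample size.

For a mean, the margin of error is E = z·σ/√n, so n = (zσ/E)².
At 96% confidence, z = 2.054.
E = 3% of 110 = 3.3 mmHg.
n = (2.054 × 13.9 / 3.3)² = 74.85
Round up: n = 75.

75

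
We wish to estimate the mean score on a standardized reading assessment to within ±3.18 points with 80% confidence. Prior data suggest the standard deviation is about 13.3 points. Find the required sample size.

For a mean, the margin of error is E = z·σ/√n, so n = (zσ/E)².
At 80% confidence, z = 1.282.
n = (1.282 × 13.3 / 3.18)² = 28.75
Round up: n = 29.

n = 29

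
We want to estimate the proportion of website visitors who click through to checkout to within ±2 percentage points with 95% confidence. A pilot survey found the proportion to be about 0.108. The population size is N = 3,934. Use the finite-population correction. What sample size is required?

For a proportion with margin E = 0.02 at 95% confidence, z = 1.960.
n = p̂(1−p̂)(z/E)² = 0.108 × 0.892 × (1.960/0.02)² = 925.21 — call this n₀.
Finite-population correction with N = 3,934: n = n₀ / (1 + (n₀−1)/N) = 925.21 / 1.235 = 749.16
Round up: n = 750.

750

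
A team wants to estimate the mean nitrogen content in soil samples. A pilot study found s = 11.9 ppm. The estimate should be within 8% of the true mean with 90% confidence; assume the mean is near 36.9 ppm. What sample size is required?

For a mean, the margin of error is E = z·σ/√n, so n = (zσ/E)².
At 90% confidence, z = 1.645.
E = 8% of 36.9 = 2.952 ppm.
n = (1.645 × 11.9 / 2.952)² = 43.97
Round up: n = 44.

n = 44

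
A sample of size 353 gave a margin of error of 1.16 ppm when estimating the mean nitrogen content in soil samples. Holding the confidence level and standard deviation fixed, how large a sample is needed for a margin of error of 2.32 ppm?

Margin of error scales as 1/√n, so n₂ = n₁·(E₁/E₂)².
n₂ = 353 × (1.16/2.32)² = 353 × 0.25 = 88.25
Round up: n₂ = 89.

89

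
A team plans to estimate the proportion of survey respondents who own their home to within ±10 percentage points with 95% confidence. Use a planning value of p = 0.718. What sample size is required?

For a proportion with margin E = 0.1 at 95% confidence, z = 1.960.
n = p̂(1−p̂)(z/E)² = 0.718 × 0.282 × (1.960/0.1)² = 77.78
Round up: n = 78.

78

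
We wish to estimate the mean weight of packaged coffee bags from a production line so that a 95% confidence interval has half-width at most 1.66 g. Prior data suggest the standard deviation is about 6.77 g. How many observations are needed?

64

For a mean, the margin of error is E = z·σ/√n, so n = (zσ/E)².
At 95% confidence, z = 1.960.
n = (1.960 × 6.77 / 1.66)² = 63.90
Round up: n = 64.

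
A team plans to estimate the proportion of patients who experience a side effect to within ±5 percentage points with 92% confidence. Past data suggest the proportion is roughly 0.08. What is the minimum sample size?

n = 91

For a proportion with margin E = 0.05 at 92% confidence, z = 1.751.
n = p̂(1−p̂)(z/E)² = 0.08 × 0.92 × (1.751/0.05)² = 90.26
Round up: n = 91.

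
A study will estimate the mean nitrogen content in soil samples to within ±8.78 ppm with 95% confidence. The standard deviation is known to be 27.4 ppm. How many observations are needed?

For a mean, the margin of error is E = z·σ/√n, so n = (zσ/E)².
At 95% confidence, z = 1.960.
n = (1.960 × 27.4 / 8.78)² = 37.41
Round up: n = 38.

n = 38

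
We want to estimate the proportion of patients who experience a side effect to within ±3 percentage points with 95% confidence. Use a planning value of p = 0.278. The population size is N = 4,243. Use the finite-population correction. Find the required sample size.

For a proportion with margin E = 0.03 at 95% confidence, z = 1.960.
n = p̂(1−p̂)(z/E)² = 0.278 × 0.722 × (1.960/0.03)² = 856.75 — call this n₀.
Finite-population correction with N = 4,243: n = n₀ / (1 + (n₀−1)/N) = 856.75 / 1.202 = 712.77
Round up: n = 713.

713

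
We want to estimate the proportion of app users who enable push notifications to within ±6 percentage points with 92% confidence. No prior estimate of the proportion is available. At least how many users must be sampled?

For a proportion with margin E = 0.06 at 92% confidence, z = 1.751.
With no prior estimate, use p = 0.5, which maximizes p(1−p) at 0.25.
n = 0.25 × (z/E)² = 0.25 × (1.751/0.06)² = 212.92
Round up: n = 213.

213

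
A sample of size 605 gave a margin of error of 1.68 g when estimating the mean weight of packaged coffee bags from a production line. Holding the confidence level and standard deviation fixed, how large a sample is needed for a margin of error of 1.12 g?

Margin of error scales as 1/√n, so n₂ = n₁·(E₁/E₂)².
n₂ = 605 × (1.68/1.12)² = 605 × 2.25 = 1361.25
Round up: n₂ = 1362.

1362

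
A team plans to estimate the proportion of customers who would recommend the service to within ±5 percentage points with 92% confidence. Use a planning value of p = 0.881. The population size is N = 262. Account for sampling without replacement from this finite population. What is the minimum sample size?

87

For a proportion with margin E = 0.05 at 92% confidence, z = 1.751.
n = p̂(1−p̂)(z/E)² = 0.881 × 0.119 × (1.751/0.05)² = 128.57 — call this n₀.
Finite-population correction with N = 262: n = n₀ / (1 + (n₀−1)/N) = 128.57 / 1.487 = 86.46
Round up: n = 87.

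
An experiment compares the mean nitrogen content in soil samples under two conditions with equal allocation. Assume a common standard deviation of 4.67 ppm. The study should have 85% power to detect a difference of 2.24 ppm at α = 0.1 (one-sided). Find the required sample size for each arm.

47 per group

For two equal groups, n per group = 2·((z_α + z_β)·σ/δ)².
z_α = 1.282; z_β = 1.036 (power 85%).
n = 2 × (2.318 × 4.67 / 2.24)² = 2 × 23.35 = 46.70
Round up: n = 47 per group.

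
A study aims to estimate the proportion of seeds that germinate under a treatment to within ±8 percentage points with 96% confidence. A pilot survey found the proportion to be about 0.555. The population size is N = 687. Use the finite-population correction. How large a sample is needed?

132

For a proportion with margin E = 0.08 at 96% confidence, z = 2.054.
n = p̂(1−p̂)(z/E)² = 0.555 × 0.445 × (2.054/0.08)² = 162.81 — call this n₀.
Finite-population correction with N = 687: n = n₀ / (1 + (n₀−1)/N) = 162.81 / 1.236 = 131.72
Round up: n = 132.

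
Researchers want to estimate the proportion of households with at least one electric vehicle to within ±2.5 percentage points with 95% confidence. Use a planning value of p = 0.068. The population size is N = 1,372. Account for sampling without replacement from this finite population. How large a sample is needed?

For a proportion with margin E = 0.025 at 95% confidence, z = 1.960.
n = p̂(1−p̂)(z/E)² = 0.068 × 0.932 × (1.960/0.025)² = 389.54 — call this n₀.
Finite-population correction with N = 1,372: n = n₀ / (1 + (n₀−1)/N) = 389.54 / 1.283 = 303.62
Round up: n = 304.

304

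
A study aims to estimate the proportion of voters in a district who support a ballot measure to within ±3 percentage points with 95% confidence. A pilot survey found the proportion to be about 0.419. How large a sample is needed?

n = 1040

For a proportion with margin E = 0.03 at 95% confidence, z = 1.960.
n = p̂(1−p̂)(z/E)² = 0.419 × 0.581 × (1.960/0.03)² = 1039.11
Round up: n = 1040.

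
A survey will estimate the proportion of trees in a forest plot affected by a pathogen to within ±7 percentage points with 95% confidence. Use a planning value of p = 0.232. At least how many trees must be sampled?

For a proportion with margin E = 0.07 at 95% confidence, z = 1.960.
n = p̂(1−p̂)(z/E)² = 0.232 × 0.768 × (1.960/0.07)² = 139.69
Round up: n = 140.

140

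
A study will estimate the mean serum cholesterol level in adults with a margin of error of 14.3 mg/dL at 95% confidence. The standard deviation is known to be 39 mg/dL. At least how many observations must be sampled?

For a mean, the margin of error is E = z·σ/√n, so n = (zσ/E)².
At 95% confidence, z = 1.960.
n = (1.960 × 39 / 14.3)² = 28.57
Round up: n = 29.

n = 29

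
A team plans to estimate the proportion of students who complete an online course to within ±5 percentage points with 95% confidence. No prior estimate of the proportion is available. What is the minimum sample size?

385

For a proportion with margin E = 0.05 at 95% confidence, z = 1.960.
With no prior estimate, use p = 0.5, which maximizes p(1−p) at 0.25.
n = 0.25 × (z/E)² = 0.25 × (1.960/0.05)² = 384.16
Round up: n = 385.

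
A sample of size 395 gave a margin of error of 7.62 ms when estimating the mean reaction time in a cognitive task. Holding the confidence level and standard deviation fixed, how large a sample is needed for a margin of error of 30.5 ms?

25

Margin of error scales as 1/√n, so n₂ = n₁·(E₁/E₂)².
n₂ = 395 × (7.62/30.5)² = 395 × 0.06242 = 24.66
Round up: n₂ = 25.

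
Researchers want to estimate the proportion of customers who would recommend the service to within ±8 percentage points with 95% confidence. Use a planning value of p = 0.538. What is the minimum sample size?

n = 150

For a proportion with margin E = 0.08 at 95% confidence, z = 1.960.
n = p̂(1−p̂)(z/E)² = 0.538 × 0.462 × (1.960/0.08)² = 149.20
Round up: n = 150.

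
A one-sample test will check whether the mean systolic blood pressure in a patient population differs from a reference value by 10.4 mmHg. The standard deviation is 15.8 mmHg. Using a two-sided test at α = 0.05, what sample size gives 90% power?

25

For a one-sample z-test, n = ((z_{α/2} + z_β)·σ/δ)².
z_{α/2} = 1.960 (two-sided α = 0.05); z_β = 1.282 (power 90% → β = 0.1).
n = (3.242 × 15.8 / 10.4)² = 24.26
Round up: n = 25.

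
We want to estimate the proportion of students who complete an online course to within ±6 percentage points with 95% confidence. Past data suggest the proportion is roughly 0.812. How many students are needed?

For a proportion with margin E = 0.06 at 95% confidence, z = 1.960.
n = p̂(1−p̂)(z/E)² = 0.812 × 0.188 × (1.960/0.06)² = 162.90
Round up: n = 163.

163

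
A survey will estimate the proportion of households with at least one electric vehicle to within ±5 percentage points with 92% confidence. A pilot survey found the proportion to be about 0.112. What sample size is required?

For a proportion with margin E = 0.05 at 92% confidence, z = 1.751.
n = p̂(1−p̂)(z/E)² = 0.112 × 0.888 × (1.751/0.05)² = 121.97
Round up: n = 122.

122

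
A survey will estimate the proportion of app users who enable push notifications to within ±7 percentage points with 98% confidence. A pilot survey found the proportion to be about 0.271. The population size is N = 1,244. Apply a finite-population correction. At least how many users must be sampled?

For a proportion with margin E = 0.07 at 98% confidence, z = 2.326.
n = p̂(1−p̂)(z/E)² = 0.271 × 0.729 × (2.326/0.07)² = 218.13 — call this n₀.
Finite-population correction with N = 1,244: n = n₀ / (1 + (n₀−1)/N) = 218.13 / 1.175 = 185.64
Round up: n = 186.

186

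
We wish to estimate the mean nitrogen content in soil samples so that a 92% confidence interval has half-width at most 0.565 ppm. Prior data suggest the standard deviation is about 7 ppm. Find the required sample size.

471

For a mean, the margin of error is E = z·σ/√n, so n = (zσ/E)².
At 92% confidence, z = 1.751.
n = (1.751 × 7 / 0.565)² = 470.62
Round up: n = 471.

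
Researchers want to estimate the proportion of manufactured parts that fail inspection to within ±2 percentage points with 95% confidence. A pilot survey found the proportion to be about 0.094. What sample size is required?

n = 818

For a proportion with margin E = 0.02 at 95% confidence, z = 1.960.
n = p̂(1−p̂)(z/E)² = 0.094 × 0.906 × (1.960/0.02)² = 817.92
Round up: n = 818.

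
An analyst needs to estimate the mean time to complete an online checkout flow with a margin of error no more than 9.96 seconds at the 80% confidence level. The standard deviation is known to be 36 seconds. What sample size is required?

22

For a mean, the margin of error is E = z·σ/√n, so n = (zσ/E)².
At 80% confidence, z = 1.282.
n = (1.282 × 36 / 9.96)² = 21.47
Round up: n = 22.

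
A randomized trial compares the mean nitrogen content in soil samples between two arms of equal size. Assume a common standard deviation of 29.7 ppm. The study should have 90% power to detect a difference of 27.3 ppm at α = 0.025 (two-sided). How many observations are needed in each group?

For two equal groups, n per group = 2·((z_{α/2} + z_β)·σ/δ)².
z_{α/2} = 2.241; z_β = 1.282 (power 90%).
n = 2 × (3.523 × 29.7 / 27.3)² = 2 × 14.69 = 29.38
Round up: n = 30 per group.

30 per group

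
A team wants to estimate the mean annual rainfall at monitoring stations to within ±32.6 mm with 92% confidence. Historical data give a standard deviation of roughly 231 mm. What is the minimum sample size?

For a mean, the margin of error is E = z·σ/√n, so n = (zσ/E)².
At 92% confidence, z = 1.751.
n = (1.751 × 231 / 32.6)² = 153.94
Round up: n = 154.

n = 154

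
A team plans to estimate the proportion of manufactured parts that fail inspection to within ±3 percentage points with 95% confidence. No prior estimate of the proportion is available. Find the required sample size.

1068

For a proportion with margin E = 0.03 at 95% confidence, z = 1.960.
With no prior estimate, use p = 0.5, which maximizes p(1−p) at 0.25.
n = 0.25 × (z/E)² = 0.25 × (1.960/0.03)² = 1067.11
Round up: n = 1068.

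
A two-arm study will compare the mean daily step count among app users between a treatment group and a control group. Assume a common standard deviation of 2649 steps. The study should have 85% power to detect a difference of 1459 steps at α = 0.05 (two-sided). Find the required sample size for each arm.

For two equal groups, n per group = 2·((z_{α/2} + z_β)·σ/δ)².
z_{α/2} = 1.960; z_β = 1.036 (power 85%).
n = 2 × (2.996 × 2649 / 1459)² = 2 × 29.59 = 59.18
Round up: n = 60 per group.

60 per group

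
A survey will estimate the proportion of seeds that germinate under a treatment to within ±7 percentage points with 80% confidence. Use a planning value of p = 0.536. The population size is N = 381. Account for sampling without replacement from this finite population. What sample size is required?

For a proportion with margin E = 0.07 at 80% confidence, z = 1.282.
n = p̂(1−p̂)(z/E)² = 0.536 × 0.464 × (1.282/0.07)² = 83.42 — call this n₀.
Finite-population correction with N = 381: n = n₀ / (1 + (n₀−1)/N) = 83.42 / 1.216 = 68.60
Round up: n = 69.

69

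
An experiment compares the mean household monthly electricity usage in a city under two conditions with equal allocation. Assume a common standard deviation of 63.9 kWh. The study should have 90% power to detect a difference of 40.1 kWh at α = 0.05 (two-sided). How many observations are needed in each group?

54 per group

For two equal groups, n per group = 2·((z_{α/2} + z_β)·σ/δ)².
z_{α/2} = 1.960; z_β = 1.282 (power 90%).
n = 2 × (3.242 × 63.9 / 40.1)² = 2 × 26.69 = 53.38
Round up: n = 54 per group.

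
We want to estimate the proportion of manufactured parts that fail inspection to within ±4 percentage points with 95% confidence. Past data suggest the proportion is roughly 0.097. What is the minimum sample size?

For a proportion with margin E = 0.04 at 95% confidence, z = 1.960.
n = p̂(1−p̂)(z/E)² = 0.097 × 0.903 × (1.960/0.04)² = 210.31
Round up: n = 211.

211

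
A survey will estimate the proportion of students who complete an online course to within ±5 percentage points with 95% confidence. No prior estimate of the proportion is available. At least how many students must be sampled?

For a proportion with margin E = 0.05 at 95% confidence, z = 1.960.
With no prior estimate, use p = 0.5, which maximizes p(1−p) at 0.25.
n = 0.25 × (z/E)² = 0.25 × (1.960/0.05)² = 384.16
Round up: n = 385.

n = 385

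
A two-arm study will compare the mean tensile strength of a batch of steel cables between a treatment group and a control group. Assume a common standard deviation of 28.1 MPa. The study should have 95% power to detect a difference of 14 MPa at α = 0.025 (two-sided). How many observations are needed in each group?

122 per group

For two equal groups, n per group = 2·((z_{α/2} + z_β)·σ/δ)².
z_{α/2} = 2.241; z_β = 1.645 (power 95%).
n = 2 × (3.886 × 28.1 / 14)² = 2 × 60.84 = 121.68
Round up: n = 122 per group.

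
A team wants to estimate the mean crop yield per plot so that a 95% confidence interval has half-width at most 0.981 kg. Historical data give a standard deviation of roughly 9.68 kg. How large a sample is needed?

n = 375

For a mean, the margin of error is E = z·σ/√n, so n = (zσ/E)².
At 95% confidence, z = 1.960.
n = (1.960 × 9.68 / 0.981)² = 374.05
Round up: n = 375.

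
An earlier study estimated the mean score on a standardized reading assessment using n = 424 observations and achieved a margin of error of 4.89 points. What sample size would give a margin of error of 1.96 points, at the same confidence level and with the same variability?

2640

Margin of error scales as 1/√n, so n₂ = n₁·(E₁/E₂)².
n₂ = 424 × (4.89/1.96)² = 424 × 6.225 = 2639.40
Round up: n₂ = 2640.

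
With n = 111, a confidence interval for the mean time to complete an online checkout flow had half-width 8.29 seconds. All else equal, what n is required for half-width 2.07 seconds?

Margin of error scales as 1/√n, so n₂ = n₁·(E₁/E₂)².
n₂ = 111 × (8.29/2.07)² = 111 × 16.04 = 1780.44
Round up: n₂ = 1781.

1781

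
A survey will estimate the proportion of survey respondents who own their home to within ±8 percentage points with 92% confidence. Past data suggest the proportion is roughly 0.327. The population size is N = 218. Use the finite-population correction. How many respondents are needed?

For a proportion with margin E = 0.08 at 92% confidence, z = 1.751.
n = p̂(1−p̂)(z/E)² = 0.327 × 0.673 × (1.751/0.08)² = 105.43 — call this n₀.
Finite-population correction with N = 218: n = n₀ / (1 + (n₀−1)/N) = 105.43 / 1.479 = 71.28
Round up: n = 72.

72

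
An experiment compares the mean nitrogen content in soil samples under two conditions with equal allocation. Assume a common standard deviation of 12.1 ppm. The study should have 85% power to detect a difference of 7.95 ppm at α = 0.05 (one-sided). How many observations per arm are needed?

34 per group

For two equal groups, n per group = 2·((z_α + z_β)·σ/δ)².
z_α = 1.645; z_β = 1.036 (power 85%).
n = 2 × (2.681 × 12.1 / 7.95)² = 2 × 16.65 = 33.30
Round up: n = 34 per group.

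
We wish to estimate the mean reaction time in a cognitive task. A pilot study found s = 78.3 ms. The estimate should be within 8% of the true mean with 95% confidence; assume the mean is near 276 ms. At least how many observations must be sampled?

49

For a mean, the margin of error is E = z·σ/√n, so n = (zσ/E)².
At 95% confidence, z = 1.960.
E = 8% of 276 = 22.08 ms.
n = (1.960 × 78.3 / 22.08)² = 48.31
Round up: n = 49.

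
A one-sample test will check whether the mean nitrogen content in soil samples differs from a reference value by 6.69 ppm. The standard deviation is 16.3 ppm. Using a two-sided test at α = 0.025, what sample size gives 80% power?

57

For a one-sample z-test, n = ((z_{α/2} + z_β)·σ/δ)².
z_{α/2} = 2.241 (two-sided α = 0.025); z_β = 0.842 (power 80% → β = 0.2).
n = (3.083 × 16.3 / 6.69)² = 56.42
Round up: n = 57.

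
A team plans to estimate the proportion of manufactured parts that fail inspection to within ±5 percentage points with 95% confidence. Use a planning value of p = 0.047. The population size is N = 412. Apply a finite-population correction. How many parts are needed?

60

For a proportion with margin E = 0.05 at 95% confidence, z = 1.960.
n = p̂(1−p̂)(z/E)² = 0.047 × 0.953 × (1.960/0.05)² = 68.83 — call this n₀.
Finite-population correction with N = 412: n = n₀ / (1 + (n₀−1)/N) = 68.83 / 1.165 = 59.08
Round up: n = 60.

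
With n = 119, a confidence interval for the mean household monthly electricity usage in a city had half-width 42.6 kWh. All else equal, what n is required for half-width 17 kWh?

748

Margin of error scales as 1/√n, so n₂ = n₁·(E₁/E₂)².
n₂ = 119 × (42.6/17)² = 119 × 6.279 = 747.20
Round up: n₂ = 748.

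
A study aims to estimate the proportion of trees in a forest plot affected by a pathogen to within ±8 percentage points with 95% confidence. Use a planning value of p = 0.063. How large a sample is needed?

36

For a proportion with margin E = 0.08 at 95% confidence, z = 1.960.
n = p̂(1−p̂)(z/E)² = 0.063 × 0.937 × (1.960/0.08)² = 35.43
Round up: n = 36.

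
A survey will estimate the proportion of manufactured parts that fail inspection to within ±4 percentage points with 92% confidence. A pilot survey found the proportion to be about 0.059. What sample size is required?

For a proportion with margin E = 0.04 at 92% confidence, z = 1.751.
n = p̂(1−p̂)(z/E)² = 0.059 × 0.941 × (1.751/0.04)² = 106.39
Round up: n = 107.

107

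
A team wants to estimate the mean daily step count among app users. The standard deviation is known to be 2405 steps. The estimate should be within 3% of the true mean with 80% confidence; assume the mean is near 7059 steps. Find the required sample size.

212

For a mean, the margin of error is E = z·σ/√n, so n = (zσ/E)².
At 80% confidence, z = 1.282.
E = 3% of 7059 = 211.8 steps.
n = (1.282 × 2405 / 211.8)² = 211.97
Round up: n = 212.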